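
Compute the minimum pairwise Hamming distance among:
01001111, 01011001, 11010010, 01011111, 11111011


Comparing all pairs, minimum distance: 1
Can detect 0 errors, correct 0 errors

1


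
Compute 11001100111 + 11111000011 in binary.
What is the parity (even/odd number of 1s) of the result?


11001100111 = 1639
11111000011 = 1987
Sum = 3626 = 111000101010
1s count = 6

even parity (6 ones in 111000101010)


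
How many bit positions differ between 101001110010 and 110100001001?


XOR: 011101111011
Count of 1s: 9

9


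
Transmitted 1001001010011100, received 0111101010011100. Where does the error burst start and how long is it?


XOR: 1110100000000000

Burst at position 0, length 5


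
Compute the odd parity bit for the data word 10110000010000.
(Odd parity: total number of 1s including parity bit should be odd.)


Number of 1s in data: 4
Parity bit: 1

1


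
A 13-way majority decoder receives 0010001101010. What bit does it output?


Ones: 5 out of 13
Threshold: 7

0 (5/13 voted 1)


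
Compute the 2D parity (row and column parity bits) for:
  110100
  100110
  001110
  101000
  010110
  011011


Row parities: 111010
Column parities: 111001

Row P: 111010, Col P: 111001, Corner: 0


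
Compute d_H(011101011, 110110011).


XOR: 101011000
Count of 1s: 4

4


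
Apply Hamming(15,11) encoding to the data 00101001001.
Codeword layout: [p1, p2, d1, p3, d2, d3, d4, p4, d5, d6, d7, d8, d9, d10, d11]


Parity bits: p1=0, p2=0, p3=1, p4=1

000101011001001


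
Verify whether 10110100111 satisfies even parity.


Number of 1s: 7

No, parity error (7 ones)


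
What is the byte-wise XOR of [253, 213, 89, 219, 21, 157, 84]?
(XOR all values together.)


XOR chain: 253 ^ 213 ^ 89 ^ 219 ^ 21 ^ 157 ^ 84 = 118

118


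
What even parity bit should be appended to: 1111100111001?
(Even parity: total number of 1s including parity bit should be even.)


Number of 1s in data: 9
Parity bit: 1

1


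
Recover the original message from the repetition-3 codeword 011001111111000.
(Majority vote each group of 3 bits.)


Groups: 011, 001, 111, 111, 000
Majority votes: 10110

10110


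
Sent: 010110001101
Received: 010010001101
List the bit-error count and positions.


XOR: 000100000000

1 error(s) at position(s): 3


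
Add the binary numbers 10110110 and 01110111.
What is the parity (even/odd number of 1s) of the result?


10110110 = 182
01110111 = 119
Sum = 301 = 100101101
1s count = 5

odd parity (5 ones in 100101101)


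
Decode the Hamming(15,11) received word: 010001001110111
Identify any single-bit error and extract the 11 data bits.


Syndrome = 0: no error detected

Data: 00101110111 (no errors)


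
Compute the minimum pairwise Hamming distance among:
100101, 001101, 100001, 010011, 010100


Comparing all pairs, minimum distance: 1
Can detect 0 errors, correct 0 errors

1


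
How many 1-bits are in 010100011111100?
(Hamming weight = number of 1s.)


Counting 1s in 010100011111100

8


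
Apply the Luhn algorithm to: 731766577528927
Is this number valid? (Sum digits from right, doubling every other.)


Luhn sum = 75
75 mod 10 = 5

Invalid (Luhn sum mod 10 = 5)


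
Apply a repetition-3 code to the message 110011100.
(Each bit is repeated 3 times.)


Each bit -> 3 copies

111111000000111111111000000


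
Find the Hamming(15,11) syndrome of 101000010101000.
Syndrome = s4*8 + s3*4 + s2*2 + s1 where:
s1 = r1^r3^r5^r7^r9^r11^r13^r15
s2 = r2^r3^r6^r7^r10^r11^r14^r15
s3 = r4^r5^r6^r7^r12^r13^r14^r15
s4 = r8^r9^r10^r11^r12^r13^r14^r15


s1=0, s2=0, s3=1, s4=1

Syndrome = 12 (error at position 12)


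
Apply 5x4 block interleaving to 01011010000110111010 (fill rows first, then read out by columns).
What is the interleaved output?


Matrix:
  0101
  1010
  0001
  1011
  1010
Read columns: 01011100000101110110

01011100000101110110


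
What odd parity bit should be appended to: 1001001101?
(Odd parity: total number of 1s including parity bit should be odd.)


Number of 1s in data: 5
Parity bit: 0

0


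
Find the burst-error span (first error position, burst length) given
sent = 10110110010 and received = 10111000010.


XOR: 00001110000

Burst at position 4, length 3


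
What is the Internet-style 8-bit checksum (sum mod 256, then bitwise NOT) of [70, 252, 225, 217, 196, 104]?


Sum = 1064 mod 256 = 40
Complement = 215

215


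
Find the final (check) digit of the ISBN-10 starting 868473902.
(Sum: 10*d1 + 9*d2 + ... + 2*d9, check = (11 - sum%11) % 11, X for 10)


Weighted sum: 323
323 mod 11 = 4

Check digit: 7


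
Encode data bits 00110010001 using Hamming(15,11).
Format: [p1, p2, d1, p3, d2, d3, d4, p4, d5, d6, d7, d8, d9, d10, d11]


Parity bits: p1=1, p2=0, p3=1, p4=0

100101100010001


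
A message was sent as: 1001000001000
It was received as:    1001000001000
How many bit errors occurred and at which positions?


XOR: 0000000000000

0 errors (received matches sent)


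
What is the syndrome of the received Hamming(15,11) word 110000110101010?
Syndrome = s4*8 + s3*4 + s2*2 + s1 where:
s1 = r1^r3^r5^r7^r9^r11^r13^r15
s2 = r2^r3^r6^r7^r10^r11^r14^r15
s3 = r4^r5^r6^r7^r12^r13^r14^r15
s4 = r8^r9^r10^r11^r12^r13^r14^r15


s1=0, s2=0, s3=1, s4=0

Syndrome = 4 (error at position 4)


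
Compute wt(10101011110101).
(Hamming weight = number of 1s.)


Counting 1s in 10101011110101

9


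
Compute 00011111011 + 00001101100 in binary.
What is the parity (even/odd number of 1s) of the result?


00011111011 = 251
00001101100 = 108
Sum = 359 = 101100111
1s count = 6

even parity (6 ones in 101100111)


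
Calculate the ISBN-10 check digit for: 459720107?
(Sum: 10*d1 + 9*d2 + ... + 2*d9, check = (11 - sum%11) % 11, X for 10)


Weighted sum: 236
236 mod 11 = 5

Check digit: 6


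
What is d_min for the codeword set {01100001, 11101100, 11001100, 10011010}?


Comparing all pairs, minimum distance: 1
Can detect 0 errors, correct 0 errors

1


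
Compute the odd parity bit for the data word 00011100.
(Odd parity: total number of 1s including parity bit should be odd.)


Number of 1s in data: 3
Parity bit: 0

0


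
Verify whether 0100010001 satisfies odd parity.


Number of 1s: 3

Yes, parity is correct (3 ones)


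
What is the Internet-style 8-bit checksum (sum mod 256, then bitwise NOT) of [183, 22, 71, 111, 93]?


Sum = 480 mod 256 = 224
Complement = 31

31


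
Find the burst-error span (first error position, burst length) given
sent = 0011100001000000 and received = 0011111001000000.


XOR: 0000011000000000

Burst at position 5, length 2


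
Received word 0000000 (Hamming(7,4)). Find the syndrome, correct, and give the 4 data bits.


Syndrome = 0: no error detected

Data: 0000 (no errors)


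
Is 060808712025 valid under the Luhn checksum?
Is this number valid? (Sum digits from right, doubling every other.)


Luhn sum = 41
41 mod 10 = 1

Invalid (Luhn sum mod 10 = 1)


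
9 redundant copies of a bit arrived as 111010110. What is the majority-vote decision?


Ones: 6 out of 9
Threshold: 5

1 (6/9 voted 1)


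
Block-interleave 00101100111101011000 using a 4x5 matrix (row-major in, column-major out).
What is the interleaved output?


Matrix:
  00101
  10011
  11010
  11000
Read columns: 01110011100001101100

01110011100001101100


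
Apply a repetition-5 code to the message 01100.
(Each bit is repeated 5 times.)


Each bit -> 5 copies

0000011111111110000000000


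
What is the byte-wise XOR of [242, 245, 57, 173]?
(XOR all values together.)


XOR chain: 242 ^ 245 ^ 57 ^ 173 = 147

147


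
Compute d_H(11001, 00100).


XOR: 11101
Count of 1s: 4

4


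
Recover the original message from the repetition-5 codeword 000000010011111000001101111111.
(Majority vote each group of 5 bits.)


Groups: 00000, 00100, 11111, 00000, 11011, 11111
Majority votes: 001011

001011


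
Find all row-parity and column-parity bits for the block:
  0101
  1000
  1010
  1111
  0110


Row parities: 01000
Column parities: 1110

Row P: 01000, Col P: 1110, Corner: 1


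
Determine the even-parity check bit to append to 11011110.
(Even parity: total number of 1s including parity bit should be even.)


Number of 1s in data: 6
Parity bit: 0

0


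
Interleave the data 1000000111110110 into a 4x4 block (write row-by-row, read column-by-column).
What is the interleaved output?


Matrix:
  1000
  0001
  1111
  0110
Read columns: 1010001100110110

1010001100110110


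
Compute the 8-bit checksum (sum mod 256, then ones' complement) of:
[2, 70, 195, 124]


Sum = 391 mod 256 = 135
Complement = 120

120


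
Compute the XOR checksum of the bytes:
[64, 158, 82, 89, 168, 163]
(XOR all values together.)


XOR chain: 64 ^ 158 ^ 82 ^ 89 ^ 168 ^ 163 = 222

222


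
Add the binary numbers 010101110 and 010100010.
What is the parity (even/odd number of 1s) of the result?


010101110 = 174
010100010 = 162
Sum = 336 = 101010000
1s count = 3

odd parity (3 ones in 101010000)


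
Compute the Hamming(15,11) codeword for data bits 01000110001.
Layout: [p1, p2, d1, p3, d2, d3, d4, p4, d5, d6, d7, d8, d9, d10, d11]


Parity bits: p1=1, p2=1, p3=0, p4=1

110010010110001


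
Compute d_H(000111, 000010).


XOR: 000101
Count of 1s: 2

2


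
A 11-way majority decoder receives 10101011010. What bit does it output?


Ones: 6 out of 11
Threshold: 6

1 (6/11 voted 1)


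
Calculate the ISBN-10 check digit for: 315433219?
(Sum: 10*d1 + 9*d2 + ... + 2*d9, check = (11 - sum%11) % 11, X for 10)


Weighted sum: 169
169 mod 11 = 4

Check digit: 7


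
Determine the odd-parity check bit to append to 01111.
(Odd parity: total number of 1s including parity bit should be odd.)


Number of 1s in data: 4
Parity bit: 1

1


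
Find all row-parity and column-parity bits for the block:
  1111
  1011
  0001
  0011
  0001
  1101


Row parities: 011011
Column parities: 1010

Row P: 011011, Col P: 1010, Corner: 0


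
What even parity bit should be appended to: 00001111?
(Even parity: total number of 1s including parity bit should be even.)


Number of 1s in data: 4
Parity bit: 0

0


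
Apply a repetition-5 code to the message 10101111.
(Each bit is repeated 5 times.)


Each bit -> 5 copies

1111100000111110000011111111111111111111


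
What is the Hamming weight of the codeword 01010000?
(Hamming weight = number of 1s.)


Counting 1s in 01010000

2


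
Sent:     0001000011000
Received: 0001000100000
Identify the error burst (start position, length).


XOR: 0000000111000

Burst at position 7, length 3


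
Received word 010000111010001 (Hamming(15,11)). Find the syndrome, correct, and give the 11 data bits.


Syndrome = 0: no error detected

Data: 00011010001 (no errors)


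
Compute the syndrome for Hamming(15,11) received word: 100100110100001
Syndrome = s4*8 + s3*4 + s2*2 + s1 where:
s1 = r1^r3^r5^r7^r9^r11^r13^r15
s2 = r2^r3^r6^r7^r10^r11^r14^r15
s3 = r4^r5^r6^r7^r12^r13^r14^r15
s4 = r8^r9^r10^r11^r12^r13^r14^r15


s1=1, s2=1, s3=1, s4=1

Syndrome = 15 (error at position 15)


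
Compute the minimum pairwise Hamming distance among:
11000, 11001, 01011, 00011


Comparing all pairs, minimum distance: 1
Can detect 0 errors, correct 0 errors

1


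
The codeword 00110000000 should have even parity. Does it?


Number of 1s: 2

Yes, parity is correct (2 ones)


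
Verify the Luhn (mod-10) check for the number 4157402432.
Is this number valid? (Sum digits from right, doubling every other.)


Luhn sum = 41
41 mod 10 = 1

Invalid (Luhn sum mod 10 = 1)


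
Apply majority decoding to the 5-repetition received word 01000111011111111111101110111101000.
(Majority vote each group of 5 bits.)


Groups: 01000, 11101, 11111, 11111, 10111, 01111, 01000
Majority votes: 0111110

0111110


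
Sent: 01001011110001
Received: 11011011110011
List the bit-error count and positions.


XOR: 10010000000010

3 error(s) at position(s): 0, 3, 12


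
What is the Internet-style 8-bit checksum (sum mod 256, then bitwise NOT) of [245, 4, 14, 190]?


Sum = 453 mod 256 = 197
Complement = 58

58


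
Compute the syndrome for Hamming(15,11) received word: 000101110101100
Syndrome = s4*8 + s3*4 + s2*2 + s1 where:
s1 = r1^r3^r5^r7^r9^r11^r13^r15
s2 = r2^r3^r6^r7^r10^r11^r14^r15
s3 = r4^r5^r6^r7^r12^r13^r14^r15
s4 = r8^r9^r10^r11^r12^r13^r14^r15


s1=0, s2=1, s3=1, s4=0

Syndrome = 6 (error at position 6)


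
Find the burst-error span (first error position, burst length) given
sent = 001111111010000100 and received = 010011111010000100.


XOR: 011100000000000000

Burst at position 1, length 3


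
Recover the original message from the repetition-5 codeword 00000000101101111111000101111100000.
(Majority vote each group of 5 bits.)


Groups: 00000, 00010, 11011, 11111, 00010, 11111, 00000
Majority votes: 0011010

0011010


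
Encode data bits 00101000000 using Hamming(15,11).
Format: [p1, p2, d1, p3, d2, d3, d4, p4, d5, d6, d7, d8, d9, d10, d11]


Parity bits: p1=1, p2=1, p3=1, p4=1

110101011000000


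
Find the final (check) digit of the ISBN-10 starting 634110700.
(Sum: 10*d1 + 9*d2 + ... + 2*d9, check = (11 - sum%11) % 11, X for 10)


Weighted sum: 160
160 mod 11 = 6

Check digit: 5


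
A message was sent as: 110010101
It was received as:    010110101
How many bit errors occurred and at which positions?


XOR: 100100000

2 error(s) at position(s): 0, 3


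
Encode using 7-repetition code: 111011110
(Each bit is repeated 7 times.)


Each bit -> 7 copies

111111111111111111111000000011111111111111111111111111110000000


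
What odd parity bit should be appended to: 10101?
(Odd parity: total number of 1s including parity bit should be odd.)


Number of 1s in data: 3
Parity bit: 0

0


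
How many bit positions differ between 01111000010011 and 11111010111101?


XOR: 10000010101110
Count of 1s: 6

6


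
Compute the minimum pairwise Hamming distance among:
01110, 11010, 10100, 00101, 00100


Comparing all pairs, minimum distance: 1
Can detect 0 errors, correct 0 errors

1


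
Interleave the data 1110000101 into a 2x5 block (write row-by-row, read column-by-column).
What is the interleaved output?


Matrix:
  11100
  00101
Read columns: 1010110001

1010110001


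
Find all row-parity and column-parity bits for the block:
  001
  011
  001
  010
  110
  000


Row parities: 101100
Column parities: 111

Row P: 101100, Col P: 111, Corner: 1


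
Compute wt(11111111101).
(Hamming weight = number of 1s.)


Counting 1s in 11111111101

10


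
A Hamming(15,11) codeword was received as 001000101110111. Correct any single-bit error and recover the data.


Syndrome = 0: no error detected

Data: 10011110111 (no errors)


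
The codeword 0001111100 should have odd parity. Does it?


Number of 1s: 5

Yes, parity is correct (5 ones)


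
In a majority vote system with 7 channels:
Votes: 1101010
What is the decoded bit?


Ones: 4 out of 7
Threshold: 4

1 (4/7 voted 1)


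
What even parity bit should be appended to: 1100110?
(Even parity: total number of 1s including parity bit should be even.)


Number of 1s in data: 4
Parity bit: 0

0


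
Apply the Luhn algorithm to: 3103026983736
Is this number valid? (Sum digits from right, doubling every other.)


Luhn sum = 63
63 mod 10 = 3

Invalid (Luhn sum mod 10 = 3)


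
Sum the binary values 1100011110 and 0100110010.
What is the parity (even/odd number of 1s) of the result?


1100011110 = 798
0100110010 = 306
Sum = 1104 = 10001010000
1s count = 3

odd parity (3 ones in 10001010000)


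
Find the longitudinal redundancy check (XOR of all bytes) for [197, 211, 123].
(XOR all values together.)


XOR chain: 197 ^ 211 ^ 123 = 109

109


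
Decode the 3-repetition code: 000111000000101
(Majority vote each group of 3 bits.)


Groups: 000, 111, 000, 000, 101
Majority votes: 01001

01001


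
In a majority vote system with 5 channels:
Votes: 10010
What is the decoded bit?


Ones: 2 out of 5
Threshold: 3

0 (2/5 voted 1)


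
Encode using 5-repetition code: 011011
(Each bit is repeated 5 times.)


Each bit -> 5 copies

000001111111111000001111111111


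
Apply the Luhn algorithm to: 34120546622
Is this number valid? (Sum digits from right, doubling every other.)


Luhn sum = 36
36 mod 10 = 6

Invalid (Luhn sum mod 10 = 6)


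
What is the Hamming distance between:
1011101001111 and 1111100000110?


XOR: 0100001001001
Count of 1s: 4

4


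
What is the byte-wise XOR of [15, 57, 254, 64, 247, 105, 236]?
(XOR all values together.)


XOR chain: 15 ^ 57 ^ 254 ^ 64 ^ 247 ^ 105 ^ 236 = 250

250


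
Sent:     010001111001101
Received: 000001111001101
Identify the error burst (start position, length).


XOR: 010000000000000

Burst at position 1, length 1


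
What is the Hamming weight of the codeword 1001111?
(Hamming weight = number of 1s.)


Counting 1s in 1001111

5


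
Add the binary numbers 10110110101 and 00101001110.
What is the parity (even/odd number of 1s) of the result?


10110110101 = 1461
00101001110 = 334
Sum = 1795 = 11100000011
1s count = 5

odd parity (5 ones in 11100000011)


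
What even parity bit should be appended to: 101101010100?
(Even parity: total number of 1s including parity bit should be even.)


Number of 1s in data: 6
Parity bit: 0

0


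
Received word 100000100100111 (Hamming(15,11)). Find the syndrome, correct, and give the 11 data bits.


Syndrome = 0: no error detected

Data: 00010100111 (no errors)


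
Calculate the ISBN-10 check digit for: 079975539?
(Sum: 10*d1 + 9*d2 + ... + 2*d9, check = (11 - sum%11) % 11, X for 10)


Weighted sum: 312
312 mod 11 = 4

Check digit: 7


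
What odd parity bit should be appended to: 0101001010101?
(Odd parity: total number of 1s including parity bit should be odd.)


Number of 1s in data: 6
Parity bit: 1

1


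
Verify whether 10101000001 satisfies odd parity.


Number of 1s: 4

No, parity error (4 ones)


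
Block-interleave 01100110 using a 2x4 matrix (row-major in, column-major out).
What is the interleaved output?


Matrix:
  0110
  0110
Read columns: 00111100

00111100


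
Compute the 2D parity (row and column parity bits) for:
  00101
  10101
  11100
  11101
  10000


Row parities: 01101
Column parities: 00001

Row P: 01101, Col P: 00001, Corner: 1


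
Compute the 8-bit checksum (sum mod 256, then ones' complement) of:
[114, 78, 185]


Sum = 377 mod 256 = 121
Complement = 134

134


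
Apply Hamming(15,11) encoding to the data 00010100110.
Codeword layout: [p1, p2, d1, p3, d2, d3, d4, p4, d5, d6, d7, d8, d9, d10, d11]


Parity bits: p1=0, p2=1, p3=1, p4=1

010100110100110


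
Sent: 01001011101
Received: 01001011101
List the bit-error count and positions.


XOR: 00000000000

0 errors (received matches sent)


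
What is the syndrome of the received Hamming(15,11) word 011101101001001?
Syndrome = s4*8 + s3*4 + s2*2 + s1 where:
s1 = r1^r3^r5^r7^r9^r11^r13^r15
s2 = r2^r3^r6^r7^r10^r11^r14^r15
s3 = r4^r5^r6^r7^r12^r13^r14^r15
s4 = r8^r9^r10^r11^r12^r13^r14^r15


s1=0, s2=1, s3=1, s4=1

Syndrome = 14 (error at position 14)


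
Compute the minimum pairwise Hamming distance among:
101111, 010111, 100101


Comparing all pairs, minimum distance: 2
Can detect 1 errors, correct 0 errors

2


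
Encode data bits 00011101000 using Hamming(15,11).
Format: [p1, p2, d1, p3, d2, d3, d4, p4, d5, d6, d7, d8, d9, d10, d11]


Parity bits: p1=0, p2=0, p3=0, p4=1

000000111101000


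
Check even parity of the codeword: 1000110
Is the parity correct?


Number of 1s: 3

No, parity error (3 ones)


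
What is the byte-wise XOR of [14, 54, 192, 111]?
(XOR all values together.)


XOR chain: 14 ^ 54 ^ 192 ^ 111 = 151

151


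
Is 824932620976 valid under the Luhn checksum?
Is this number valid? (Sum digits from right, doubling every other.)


Luhn sum = 59
59 mod 10 = 9

Invalid (Luhn sum mod 10 = 9)


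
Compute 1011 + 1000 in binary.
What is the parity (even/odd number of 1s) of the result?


1011 = 11
1000 = 8
Sum = 19 = 10011
1s count = 3

odd parity (3 ones in 10011)


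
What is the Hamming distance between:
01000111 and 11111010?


XOR: 10111101
Count of 1s: 6

6


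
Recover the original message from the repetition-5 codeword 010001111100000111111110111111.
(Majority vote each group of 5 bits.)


Groups: 01000, 11111, 00000, 11111, 11101, 11111
Majority votes: 010111

010111


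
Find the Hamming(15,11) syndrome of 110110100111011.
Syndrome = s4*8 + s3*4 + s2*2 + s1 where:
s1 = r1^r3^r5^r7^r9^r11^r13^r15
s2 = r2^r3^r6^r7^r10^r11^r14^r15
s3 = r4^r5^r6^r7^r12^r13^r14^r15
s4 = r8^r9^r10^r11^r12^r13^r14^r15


s1=1, s2=0, s3=0, s4=1

Syndrome = 9 (error at position 9)


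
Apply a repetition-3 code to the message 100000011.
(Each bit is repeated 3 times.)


Each bit -> 3 copies

111000000000000000000111111


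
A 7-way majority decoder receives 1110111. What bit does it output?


Ones: 6 out of 7
Threshold: 4

1 (6/7 voted 1)


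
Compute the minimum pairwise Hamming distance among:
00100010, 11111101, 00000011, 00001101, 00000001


Comparing all pairs, minimum distance: 1
Can detect 0 errors, correct 0 errors

1


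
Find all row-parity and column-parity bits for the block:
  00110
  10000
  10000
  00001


Row parities: 0111
Column parities: 00111

Row P: 0111, Col P: 00111, Corner: 1


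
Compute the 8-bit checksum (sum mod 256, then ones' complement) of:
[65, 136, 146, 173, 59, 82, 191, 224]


Sum = 1076 mod 256 = 52
Complement = 203

203


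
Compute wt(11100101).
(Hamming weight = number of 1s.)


Counting 1s in 11100101

5


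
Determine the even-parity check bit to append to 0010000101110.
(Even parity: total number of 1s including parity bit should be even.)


Number of 1s in data: 5
Parity bit: 1

1


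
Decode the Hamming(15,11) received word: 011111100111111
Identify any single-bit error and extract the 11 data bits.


Syndrome = 0: no error detected

Data: 11110111111 (no errors)


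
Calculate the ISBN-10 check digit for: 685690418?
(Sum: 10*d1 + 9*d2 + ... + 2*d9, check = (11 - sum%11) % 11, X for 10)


Weighted sum: 303
303 mod 11 = 6

Check digit: 5


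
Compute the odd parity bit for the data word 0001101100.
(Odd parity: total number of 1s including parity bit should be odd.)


Number of 1s in data: 4
Parity bit: 1

1


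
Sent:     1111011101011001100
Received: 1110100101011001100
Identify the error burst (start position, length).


XOR: 0001111000000000000

Burst at position 3, length 4


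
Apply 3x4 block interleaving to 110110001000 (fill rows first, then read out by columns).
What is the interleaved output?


Matrix:
  1101
  1000
  1000
Read columns: 111100000100

111100000100


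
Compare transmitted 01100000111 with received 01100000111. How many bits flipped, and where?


XOR: 00000000000

0 errors (received matches sent)


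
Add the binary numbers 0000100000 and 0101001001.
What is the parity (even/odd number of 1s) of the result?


0000100000 = 32
0101001001 = 329
Sum = 361 = 101101001
1s count = 5

odd parity (5 ones in 101101001)


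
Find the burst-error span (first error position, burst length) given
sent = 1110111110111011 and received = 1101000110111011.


XOR: 0011111000000000

Burst at position 2, length 5


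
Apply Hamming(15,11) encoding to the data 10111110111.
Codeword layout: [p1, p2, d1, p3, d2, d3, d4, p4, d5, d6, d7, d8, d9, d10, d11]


Parity bits: p1=0, p2=1, p3=1, p4=0

011101101110111


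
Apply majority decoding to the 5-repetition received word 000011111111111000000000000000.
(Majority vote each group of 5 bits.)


Groups: 00001, 11111, 11111, 00000, 00000, 00000
Majority votes: 011000

011000


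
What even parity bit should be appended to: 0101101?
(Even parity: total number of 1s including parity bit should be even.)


Number of 1s in data: 4
Parity bit: 0

0


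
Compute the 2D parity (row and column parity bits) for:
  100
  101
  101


Row parities: 100
Column parities: 100

Row P: 100, Col P: 100, Corner: 1


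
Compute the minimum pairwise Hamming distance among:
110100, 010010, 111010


Comparing all pairs, minimum distance: 2
Can detect 1 errors, correct 0 errors

2


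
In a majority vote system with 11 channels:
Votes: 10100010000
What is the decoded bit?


Ones: 3 out of 11
Threshold: 6

0 (3/11 voted 1)


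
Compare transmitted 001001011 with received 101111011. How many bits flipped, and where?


XOR: 100110000

3 error(s) at position(s): 0, 3, 4


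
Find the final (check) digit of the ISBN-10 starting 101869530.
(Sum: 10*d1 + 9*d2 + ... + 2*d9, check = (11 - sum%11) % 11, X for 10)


Weighted sum: 184
184 mod 11 = 8

Check digit: 3


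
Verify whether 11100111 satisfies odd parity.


Number of 1s: 6

No, parity error (6 ones)


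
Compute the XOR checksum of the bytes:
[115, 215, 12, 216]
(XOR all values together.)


XOR chain: 115 ^ 215 ^ 12 ^ 216 = 112

112


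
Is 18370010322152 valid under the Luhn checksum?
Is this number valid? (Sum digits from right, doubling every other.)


Luhn sum = 41
41 mod 10 = 1

Invalid (Luhn sum mod 10 = 1)


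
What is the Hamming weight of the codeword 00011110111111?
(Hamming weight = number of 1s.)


Counting 1s in 00011110111111

10


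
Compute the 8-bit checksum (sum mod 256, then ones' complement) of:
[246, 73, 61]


Sum = 380 mod 256 = 124
Complement = 131

131


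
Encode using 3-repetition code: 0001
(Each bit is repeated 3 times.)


Each bit -> 3 copies

000000000111


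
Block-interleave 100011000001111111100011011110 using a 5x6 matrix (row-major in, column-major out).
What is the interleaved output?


Matrix:
  100011
  000001
  111111
  100011
  011110
Read columns: 101100010100101001011011111110

101100010100101001011011111110


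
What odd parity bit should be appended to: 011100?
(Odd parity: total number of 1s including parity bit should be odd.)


Number of 1s in data: 3
Parity bit: 0

0


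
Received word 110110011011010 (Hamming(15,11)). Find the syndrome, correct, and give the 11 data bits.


Syndrome = 10: error at position 10

Data: 01001111010 (corrected bit 10)


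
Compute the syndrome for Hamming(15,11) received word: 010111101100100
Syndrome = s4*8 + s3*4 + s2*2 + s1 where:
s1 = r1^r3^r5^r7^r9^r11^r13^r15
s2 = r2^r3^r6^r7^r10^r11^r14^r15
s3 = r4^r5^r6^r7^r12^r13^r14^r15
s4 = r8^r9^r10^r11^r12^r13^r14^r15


s1=0, s2=0, s3=1, s4=1

Syndrome = 12 (error at position 12)


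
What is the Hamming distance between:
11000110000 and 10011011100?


XOR: 01011101100
Count of 1s: 6

6


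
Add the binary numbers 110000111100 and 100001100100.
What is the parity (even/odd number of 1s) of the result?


110000111100 = 3132
100001100100 = 2148
Sum = 5280 = 1010010100000
1s count = 4

even parity (4 ones in 1010010100000)


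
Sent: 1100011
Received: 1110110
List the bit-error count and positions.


XOR: 0010101

3 error(s) at position(s): 2, 4, 6


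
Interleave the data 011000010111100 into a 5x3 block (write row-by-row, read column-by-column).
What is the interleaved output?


Matrix:
  011
  000
  010
  111
  100
Read columns: 000111011010010

000111011010010


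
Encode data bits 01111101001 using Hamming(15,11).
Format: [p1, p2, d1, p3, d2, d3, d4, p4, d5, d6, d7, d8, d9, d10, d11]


Parity bits: p1=0, p2=0, p3=1, p4=0

000111101101001


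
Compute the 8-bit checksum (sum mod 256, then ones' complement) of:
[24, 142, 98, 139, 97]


Sum = 500 mod 256 = 244
Complement = 11

11


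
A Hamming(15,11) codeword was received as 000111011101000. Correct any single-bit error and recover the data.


Syndrome = 0: no error detected

Data: 01101101000 (no errors)


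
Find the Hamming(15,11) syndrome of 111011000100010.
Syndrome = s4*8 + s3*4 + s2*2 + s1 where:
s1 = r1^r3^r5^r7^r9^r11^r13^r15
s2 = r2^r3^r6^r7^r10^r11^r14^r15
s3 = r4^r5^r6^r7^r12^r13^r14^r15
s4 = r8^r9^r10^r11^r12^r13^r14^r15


s1=1, s2=1, s3=1, s4=0

Syndrome = 7 (error at position 7)


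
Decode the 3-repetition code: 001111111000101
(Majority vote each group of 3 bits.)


Groups: 001, 111, 111, 000, 101
Majority votes: 01101

01101


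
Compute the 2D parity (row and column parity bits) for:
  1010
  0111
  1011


Row parities: 011
Column parities: 0110

Row P: 011, Col P: 0110, Corner: 0


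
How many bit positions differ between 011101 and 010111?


XOR: 001010
Count of 1s: 2

2


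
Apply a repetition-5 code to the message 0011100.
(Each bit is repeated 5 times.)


Each bit -> 5 copies

00000000001111111111111110000000000


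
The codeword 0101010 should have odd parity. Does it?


Number of 1s: 3

Yes, parity is correct (3 ones)


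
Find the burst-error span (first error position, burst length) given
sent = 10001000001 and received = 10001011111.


XOR: 00000011110

Burst at position 6, length 4


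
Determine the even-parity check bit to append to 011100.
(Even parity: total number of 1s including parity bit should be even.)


Number of 1s in data: 3
Parity bit: 1

1


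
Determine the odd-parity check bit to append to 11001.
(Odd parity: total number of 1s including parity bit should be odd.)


Number of 1s in data: 3
Parity bit: 0

0


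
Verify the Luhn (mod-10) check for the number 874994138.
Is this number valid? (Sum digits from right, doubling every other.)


Luhn sum = 58
58 mod 10 = 8

Invalid (Luhn sum mod 10 = 8)


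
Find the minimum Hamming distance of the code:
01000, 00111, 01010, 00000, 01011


Comparing all pairs, minimum distance: 1
Can detect 0 errors, correct 0 errors

1


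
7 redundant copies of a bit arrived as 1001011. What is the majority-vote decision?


Ones: 4 out of 7
Threshold: 4

1 (4/7 voted 1)


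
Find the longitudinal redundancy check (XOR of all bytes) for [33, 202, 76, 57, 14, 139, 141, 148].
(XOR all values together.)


XOR chain: 33 ^ 202 ^ 76 ^ 57 ^ 14 ^ 139 ^ 141 ^ 148 = 2

2


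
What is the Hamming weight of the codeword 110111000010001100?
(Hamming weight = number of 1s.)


Counting 1s in 110111000010001100

8


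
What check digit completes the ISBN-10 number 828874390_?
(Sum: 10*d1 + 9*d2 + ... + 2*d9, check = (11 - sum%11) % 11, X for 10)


Weighted sum: 319
319 mod 11 = 0

Check digit: 0


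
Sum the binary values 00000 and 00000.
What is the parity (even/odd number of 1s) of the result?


00000 = 0
00000 = 0
Sum = 0 = 0
1s count = 0

even parity (0 ones in 0)


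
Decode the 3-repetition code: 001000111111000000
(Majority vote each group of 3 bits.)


Groups: 001, 000, 111, 111, 000, 000
Majority votes: 001100

001100


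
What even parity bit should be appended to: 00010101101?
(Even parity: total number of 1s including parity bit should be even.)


Number of 1s in data: 5
Parity bit: 1

1


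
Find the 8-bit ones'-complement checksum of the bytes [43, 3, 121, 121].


Sum = 288 mod 256 = 32
Complement = 223

223


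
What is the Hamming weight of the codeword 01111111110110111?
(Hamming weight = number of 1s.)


Counting 1s in 01111111110110111

14


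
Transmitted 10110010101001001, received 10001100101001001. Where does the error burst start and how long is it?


XOR: 00111110000000000

Burst at position 2, length 5


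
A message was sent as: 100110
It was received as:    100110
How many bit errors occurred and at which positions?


XOR: 000000

0 errors (received matches sent)


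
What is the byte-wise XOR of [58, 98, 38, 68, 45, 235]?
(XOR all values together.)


XOR chain: 58 ^ 98 ^ 38 ^ 68 ^ 45 ^ 235 = 252

252


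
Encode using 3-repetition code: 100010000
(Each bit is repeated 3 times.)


Each bit -> 3 copies

111000000000111000000000000


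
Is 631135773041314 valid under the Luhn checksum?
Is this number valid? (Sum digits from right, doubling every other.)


Luhn sum = 49
49 mod 10 = 9

Invalid (Luhn sum mod 10 = 9)


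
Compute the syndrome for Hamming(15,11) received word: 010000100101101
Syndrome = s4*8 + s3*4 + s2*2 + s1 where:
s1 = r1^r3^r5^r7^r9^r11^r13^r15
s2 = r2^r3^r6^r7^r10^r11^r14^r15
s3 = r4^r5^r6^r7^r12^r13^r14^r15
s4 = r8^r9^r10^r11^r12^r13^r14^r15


s1=1, s2=0, s3=0, s4=0

Syndrome = 1 (error at position 1)


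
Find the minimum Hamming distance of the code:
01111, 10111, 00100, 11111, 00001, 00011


Comparing all pairs, minimum distance: 1
Can detect 0 errors, correct 0 errors

1


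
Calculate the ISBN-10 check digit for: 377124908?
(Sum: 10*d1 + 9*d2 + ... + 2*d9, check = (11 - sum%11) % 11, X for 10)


Weighted sum: 240
240 mod 11 = 9

Check digit: 2


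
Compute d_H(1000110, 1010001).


XOR: 0010111
Count of 1s: 4

4


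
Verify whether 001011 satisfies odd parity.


Number of 1s: 3

Yes, parity is correct (3 ones)


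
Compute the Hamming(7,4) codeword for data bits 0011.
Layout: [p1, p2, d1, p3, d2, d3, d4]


Parity bits: p1=1, p2=0, p3=0

1000011


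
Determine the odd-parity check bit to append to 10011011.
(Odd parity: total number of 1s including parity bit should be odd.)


Number of 1s in data: 5
Parity bit: 0

0


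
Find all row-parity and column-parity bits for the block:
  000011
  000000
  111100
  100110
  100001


Row parities: 00010
Column parities: 111000

Row P: 00010, Col P: 111000, Corner: 1


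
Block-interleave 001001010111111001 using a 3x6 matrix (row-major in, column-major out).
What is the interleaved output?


Matrix:
  001001
  010111
  111001
Read columns: 001011101010010111

001011101010010111


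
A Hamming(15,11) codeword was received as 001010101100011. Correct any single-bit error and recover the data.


Syndrome = 3: error at position 3

Data: 01011100011 (corrected bit 3)


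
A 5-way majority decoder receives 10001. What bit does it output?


Ones: 2 out of 5
Threshold: 3

0 (2/5 voted 1)


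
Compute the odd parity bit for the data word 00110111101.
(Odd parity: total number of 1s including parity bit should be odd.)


Number of 1s in data: 7
Parity bit: 0

0


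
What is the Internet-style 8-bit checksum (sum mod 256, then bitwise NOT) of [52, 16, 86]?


Sum = 154 mod 256 = 154
Complement = 101

101


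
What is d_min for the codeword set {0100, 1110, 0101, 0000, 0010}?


Comparing all pairs, minimum distance: 1
Can detect 0 errors, correct 0 errors

1


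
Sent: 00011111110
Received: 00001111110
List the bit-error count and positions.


XOR: 00010000000

1 error(s) at position(s): 3


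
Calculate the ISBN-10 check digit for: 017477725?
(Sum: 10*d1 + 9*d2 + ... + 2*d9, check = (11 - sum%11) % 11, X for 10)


Weighted sum: 214
214 mod 11 = 5

Check digit: 6


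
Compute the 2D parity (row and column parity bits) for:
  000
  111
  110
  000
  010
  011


Row parities: 010010
Column parities: 000

Row P: 010010, Col P: 000, Corner: 0


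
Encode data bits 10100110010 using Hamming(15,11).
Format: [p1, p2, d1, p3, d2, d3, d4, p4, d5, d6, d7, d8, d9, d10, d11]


Parity bits: p1=0, p2=1, p3=0, p4=1

011001010110010


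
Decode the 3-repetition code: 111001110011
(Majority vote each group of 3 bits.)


Groups: 111, 001, 110, 011
Majority votes: 1011

1011


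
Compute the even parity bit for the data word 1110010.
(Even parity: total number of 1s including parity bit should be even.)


Number of 1s in data: 4
Parity bit: 0

0


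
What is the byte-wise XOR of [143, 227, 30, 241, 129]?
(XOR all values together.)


XOR chain: 143 ^ 227 ^ 30 ^ 241 ^ 129 = 2

2


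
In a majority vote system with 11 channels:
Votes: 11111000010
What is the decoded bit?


Ones: 6 out of 11
Threshold: 6

1 (6/11 voted 1)


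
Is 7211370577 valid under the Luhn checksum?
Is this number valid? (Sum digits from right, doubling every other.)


Luhn sum = 40
40 mod 10 = 0

Valid (Luhn sum mod 10 = 0)


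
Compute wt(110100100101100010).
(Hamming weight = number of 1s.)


Counting 1s in 110100100101100010

8


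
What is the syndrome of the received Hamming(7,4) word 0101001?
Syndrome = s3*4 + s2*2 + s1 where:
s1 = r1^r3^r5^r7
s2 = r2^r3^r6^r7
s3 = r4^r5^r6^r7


s1=1, s2=0, s3=0

Syndrome = 1 (error at position 1)


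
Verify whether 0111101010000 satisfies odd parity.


Number of 1s: 6

No, parity error (6 ones)


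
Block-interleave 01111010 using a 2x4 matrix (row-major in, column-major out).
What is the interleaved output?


Matrix:
  0111
  1010
Read columns: 01101110

01101110


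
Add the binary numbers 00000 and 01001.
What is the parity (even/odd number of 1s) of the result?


00000 = 0
01001 = 9
Sum = 9 = 1001
1s count = 2

even parity (2 ones in 1001)


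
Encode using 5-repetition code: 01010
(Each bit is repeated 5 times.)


Each bit -> 5 copies

0000011111000001111100000


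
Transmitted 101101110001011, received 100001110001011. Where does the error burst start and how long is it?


XOR: 001100000000000

Burst at position 2, length 2


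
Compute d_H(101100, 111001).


XOR: 010101
Count of 1s: 3

3


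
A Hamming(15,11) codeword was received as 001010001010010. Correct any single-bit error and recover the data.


Syndrome = 10: error at position 10

Data: 11001110010 (corrected bit 10)


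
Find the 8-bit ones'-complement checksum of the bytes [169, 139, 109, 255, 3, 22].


Sum = 697 mod 256 = 185
Complement = 70

70


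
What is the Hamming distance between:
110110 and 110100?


XOR: 000010
Count of 1s: 1

1


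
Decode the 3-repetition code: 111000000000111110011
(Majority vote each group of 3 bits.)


Groups: 111, 000, 000, 000, 111, 110, 011
Majority votes: 1000111

1000111


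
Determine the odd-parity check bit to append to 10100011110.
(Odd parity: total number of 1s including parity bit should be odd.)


Number of 1s in data: 6
Parity bit: 1

1


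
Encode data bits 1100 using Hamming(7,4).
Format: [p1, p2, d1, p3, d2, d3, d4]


Parity bits: p1=0, p2=1, p3=1

0111100


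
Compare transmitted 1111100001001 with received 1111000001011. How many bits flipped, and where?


XOR: 0000100000010

2 error(s) at position(s): 4, 11


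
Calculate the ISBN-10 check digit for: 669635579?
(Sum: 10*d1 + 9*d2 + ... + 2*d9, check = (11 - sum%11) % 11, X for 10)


Weighted sum: 330
330 mod 11 = 0

Check digit: 0


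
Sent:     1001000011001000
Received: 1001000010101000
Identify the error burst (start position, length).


XOR: 0000000001100000

Burst at position 9, length 2


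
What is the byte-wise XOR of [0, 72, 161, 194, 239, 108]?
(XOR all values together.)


XOR chain: 0 ^ 72 ^ 161 ^ 194 ^ 239 ^ 108 = 168

168


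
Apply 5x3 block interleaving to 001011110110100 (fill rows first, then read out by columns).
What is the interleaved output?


Matrix:
  001
  011
  110
  110
  100
Read columns: 001110111011000

001110111011000


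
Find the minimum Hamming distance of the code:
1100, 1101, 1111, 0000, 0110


Comparing all pairs, minimum distance: 1
Can detect 0 errors, correct 0 errors

1


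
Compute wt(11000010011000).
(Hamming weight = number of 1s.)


Counting 1s in 11000010011000

5
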